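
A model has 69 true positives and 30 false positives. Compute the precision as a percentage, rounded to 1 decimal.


Precision = TP / (TP + FP) * 100
= 69 / (69 + 30)
= 69 / 99
= 0.697
= 69.7%

69.7


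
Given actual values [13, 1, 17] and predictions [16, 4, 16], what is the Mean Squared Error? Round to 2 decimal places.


Differences: [-3, -3, 1]
Squared errors: [9, 9, 1]
Sum of squared errors = 19
MSE = 19 / 3 = 6.33

6.33


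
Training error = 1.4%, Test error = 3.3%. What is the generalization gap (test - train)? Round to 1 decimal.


Generalization gap = test_error - train_error
= 3.3 - 1.4
= 1.9%
A small gap suggests good generalization.

1.9


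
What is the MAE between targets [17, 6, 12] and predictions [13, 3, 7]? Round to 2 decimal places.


Absolute errors: [4, 3, 5]
Sum of absolute errors = 12
MAE = 12 / 3 = 4.00

4.00


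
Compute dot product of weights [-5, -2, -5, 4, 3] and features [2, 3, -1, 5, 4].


Element-wise products:
-5 * 2 = -10
-2 * 3 = -6
-5 * -1 = 5
4 * 5 = 20
3 * 4 = 12
Sum = -10 + -6 + 5 + 20 + 12
= 21

21


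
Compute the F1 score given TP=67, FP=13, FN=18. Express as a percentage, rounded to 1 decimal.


Precision = TP / (TP + FP) = 67 / 80 = 0.8375
Recall = TP / (TP + FN) = 67 / 85 = 0.7882
F1 = 2 * P * R / (P + R)
= 2 * 0.8375 * 0.7882 / (0.8375 + 0.7882)
= 1.3203 / 1.6257
= 0.8121
As percentage: 81.2%

81.2


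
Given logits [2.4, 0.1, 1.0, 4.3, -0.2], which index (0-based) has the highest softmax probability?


Softmax is a monotonic transformation, so it preserves the argmax.
We need to find the index of the maximum logit.
Index 0: 2.4
Index 1: 0.1
Index 2: 1.0
Index 3: 4.3
Index 4: -0.2
Maximum logit = 4.3 at index 3

3


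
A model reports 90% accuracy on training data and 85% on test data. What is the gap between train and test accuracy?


Gap = train_accuracy - test_accuracy
= 90 - 85
= 5%
This moderate gap may indicate mild overfitting.

5


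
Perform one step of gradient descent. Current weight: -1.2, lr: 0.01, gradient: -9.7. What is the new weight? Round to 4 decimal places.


w_new = w_old - lr * gradient
= -1.2 - 0.01 * -9.7
= -1.2 - (-0.097)
= -1.1030

-1.1030


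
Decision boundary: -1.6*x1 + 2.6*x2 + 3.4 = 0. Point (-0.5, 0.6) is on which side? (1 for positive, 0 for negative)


Compute -1.6 * -0.5 + 2.6 * 0.6 + 3.4
= 0.8 + 1.56 + 3.4
= 5.76
Since 5.76 >= 0, the point is on the positive side.

1


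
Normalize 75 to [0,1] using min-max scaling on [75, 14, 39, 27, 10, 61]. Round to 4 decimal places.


Min = 10, Max = 75
Range = 75 - 10 = 65
Scaled = (x - min) / (max - min)
= (75 - 10) / 65
= 65 / 65
= 1.0000

1.0000


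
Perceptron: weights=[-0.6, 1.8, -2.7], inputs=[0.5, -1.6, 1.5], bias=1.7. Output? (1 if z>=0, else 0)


z = w . x + b
= -0.6*0.5 + 1.8*-1.6 + -2.7*1.5 + 1.7
= -0.3 + -2.88 + -4.05 + 1.7
= -7.23 + 1.7
= -5.53
Since z = -5.53 < 0, output = 0

0


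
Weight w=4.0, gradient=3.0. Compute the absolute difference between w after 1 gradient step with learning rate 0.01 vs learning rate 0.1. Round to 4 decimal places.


With lr=0.01: w_new = 4.0 - 0.01 * 3.0 = 3.97
With lr=0.1: w_new = 4.0 - 0.1 * 3.0 = 3.7
Absolute difference = |3.97 - 3.7|
= 0.2700

0.2700


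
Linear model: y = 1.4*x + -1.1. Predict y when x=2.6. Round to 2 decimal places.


y = 1.4 * 2.6 + (-1.1)
= 3.64 + (-1.1)
= 2.54

2.54


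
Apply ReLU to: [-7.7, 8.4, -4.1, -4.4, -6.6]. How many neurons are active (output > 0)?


ReLU(x) = max(0, x) for each element:
ReLU(-7.7) = 0
ReLU(8.4) = 8.4
ReLU(-4.1) = 0
ReLU(-4.4) = 0
ReLU(-6.6) = 0
Active neurons (>0): 1

1


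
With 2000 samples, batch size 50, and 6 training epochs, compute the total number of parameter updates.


Iterations per epoch = 2000 / 50 = 40
Total updates = iterations_per_epoch * epochs
= 40 * 6
= 240

240


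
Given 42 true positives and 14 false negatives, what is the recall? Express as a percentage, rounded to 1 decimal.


Recall = TP / (TP + FN) * 100
= 42 / (42 + 14)
= 42 / 56
= 0.75
= 75.0%

75.0


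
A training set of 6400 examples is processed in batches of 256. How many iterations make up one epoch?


Iterations per epoch = dataset_size / batch_size
= 6400 / 256
= 25

25


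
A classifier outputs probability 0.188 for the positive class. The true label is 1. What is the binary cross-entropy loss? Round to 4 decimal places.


For y=1: Loss = -log(p)
= -log(0.188)
= -(-1.6713)
= 1.6713

1.6713


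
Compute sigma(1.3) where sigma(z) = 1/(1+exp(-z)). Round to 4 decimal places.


sigmoid(z) = 1 / (1 + exp(-z))
exp(-(1.3)) = exp(-1.3) = 0.2725
1 + 0.2725 = 1.2725
1 / 1.2725 = 0.7858

0.7858


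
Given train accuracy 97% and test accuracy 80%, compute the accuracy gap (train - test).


Gap = train_accuracy - test_accuracy
= 97 - 80
= 17%
This gap suggests the model is overfitting.

17


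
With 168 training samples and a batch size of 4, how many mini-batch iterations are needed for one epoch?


Iterations per epoch = dataset_size / batch_size
= 168 / 4
= 42

42


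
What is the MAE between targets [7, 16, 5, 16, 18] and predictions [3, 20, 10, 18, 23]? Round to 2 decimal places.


Absolute errors: [4, 4, 5, 2, 5]
Sum of absolute errors = 20
MAE = 20 / 5 = 4.00

4.00


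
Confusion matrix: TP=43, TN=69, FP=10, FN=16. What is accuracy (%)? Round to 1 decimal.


Accuracy = (TP + TN) / (TP + TN + FP + FN) * 100
= (43 + 69) / (43 + 69 + 10 + 16)
= 112 / 138
= 0.8116
= 81.2%

81.2


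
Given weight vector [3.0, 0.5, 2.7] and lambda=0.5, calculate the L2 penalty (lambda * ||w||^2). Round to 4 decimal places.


Squaring each weight:
3.0^2 = 9.0
0.5^2 = 0.25
2.7^2 = 7.29
Sum of squares = 16.54
Penalty = 0.5 * 16.54 = 8.2700

8.2700


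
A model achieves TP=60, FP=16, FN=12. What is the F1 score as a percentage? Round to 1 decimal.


Precision = TP / (TP + FP) = 60 / 76 = 0.7895
Recall = TP / (TP + FN) = 60 / 72 = 0.8333
F1 = 2 * P * R / (P + R)
= 2 * 0.7895 * 0.8333 / (0.7895 + 0.8333)
= 1.3158 / 1.6228
= 0.8108
As percentage: 81.1%

81.1


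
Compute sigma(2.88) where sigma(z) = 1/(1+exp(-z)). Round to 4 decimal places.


sigmoid(z) = 1 / (1 + exp(-z))
exp(-(2.88)) = exp(-2.88) = 0.0561
1 + 0.0561 = 1.0561
1 / 1.0561 = 0.9468

0.9468


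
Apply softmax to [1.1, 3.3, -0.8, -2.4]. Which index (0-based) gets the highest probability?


Softmax is a monotonic transformation, so it preserves the argmax.
We need to find the index of the maximum logit.
Index 0: 1.1
Index 1: 3.3
Index 2: -0.8
Index 3: -2.4
Maximum logit = 3.3 at index 1

1


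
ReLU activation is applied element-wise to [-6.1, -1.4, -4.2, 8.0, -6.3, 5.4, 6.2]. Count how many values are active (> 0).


ReLU(x) = max(0, x) for each element:
ReLU(-6.1) = 0
ReLU(-1.4) = 0
ReLU(-4.2) = 0
ReLU(8.0) = 8.0
ReLU(-6.3) = 0
ReLU(5.4) = 5.4
ReLU(6.2) = 6.2
Active neurons (>0): 3

3


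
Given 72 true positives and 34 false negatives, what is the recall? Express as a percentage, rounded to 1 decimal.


Recall = TP / (TP + FN) * 100
= 72 / (72 + 34)
= 72 / 106
= 0.6792
= 67.9%

67.9


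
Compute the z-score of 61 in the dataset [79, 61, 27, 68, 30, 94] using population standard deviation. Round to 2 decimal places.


Mean = (79 + 61 + 27 + 68 + 30 + 94) / 6 = 59.8333
Variance = sum((x_i - mean)^2) / n = 595.1389
Std = sqrt(595.1389) = 24.3955
Z = (x - mean) / std
= (61 - 59.8333) / 24.3955
= 1.1667 / 24.3955
= 0.05

0.05


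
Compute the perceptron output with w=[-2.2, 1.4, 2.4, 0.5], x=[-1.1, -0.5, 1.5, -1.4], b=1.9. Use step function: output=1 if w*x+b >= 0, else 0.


z = w . x + b
= -2.2*-1.1 + 1.4*-0.5 + 2.4*1.5 + 0.5*-1.4 + 1.9
= 2.42 + -0.7 + 3.6 + -0.7 + 1.9
= 4.62 + 1.9
= 6.52
Since z = 6.52 >= 0, output = 1

1


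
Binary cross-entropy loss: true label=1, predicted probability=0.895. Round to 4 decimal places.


For y=1: Loss = -log(p)
= -log(0.895)
= -(-0.1109)
= 0.1109

0.1109


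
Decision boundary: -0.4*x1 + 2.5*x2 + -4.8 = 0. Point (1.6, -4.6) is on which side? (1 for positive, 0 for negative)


Compute -0.4 * 1.6 + 2.5 * -4.6 + -4.8
= -0.64 + -11.5 + -4.8
= -16.94
Since -16.94 < 0, the point is on the negative side.

0


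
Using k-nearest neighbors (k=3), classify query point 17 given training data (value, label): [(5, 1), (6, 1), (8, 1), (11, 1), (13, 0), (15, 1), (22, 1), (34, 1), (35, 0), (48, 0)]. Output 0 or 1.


Distances from query 17:
Point 15 (class 1): distance = 2
Point 13 (class 0): distance = 4
Point 22 (class 1): distance = 5
K=3 nearest neighbors: classes = [1, 0, 1]
Votes for class 1: 2 / 3
Majority vote => class 1

1


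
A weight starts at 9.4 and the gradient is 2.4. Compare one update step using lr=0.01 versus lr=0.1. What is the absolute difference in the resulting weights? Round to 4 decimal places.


With lr=0.01: w_new = 9.4 - 0.01 * 2.4 = 9.376
With lr=0.1: w_new = 9.4 - 0.1 * 2.4 = 9.16
Absolute difference = |9.376 - 9.16|
= 0.2160

0.2160


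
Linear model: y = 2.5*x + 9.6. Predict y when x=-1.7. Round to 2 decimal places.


y = 2.5 * -1.7 + (9.6)
= -4.25 + (9.6)
= 5.35

5.35


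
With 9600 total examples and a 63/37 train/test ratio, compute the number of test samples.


Train samples = 9600 * 63% = 6048
Test samples = 9600 - 6048
= 3552

3552


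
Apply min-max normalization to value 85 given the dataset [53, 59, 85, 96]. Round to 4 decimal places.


Min = 53, Max = 96
Range = 96 - 53 = 43
Scaled = (x - min) / (max - min)
= (85 - 53) / 43
= 32 / 43
= 0.7442

0.7442


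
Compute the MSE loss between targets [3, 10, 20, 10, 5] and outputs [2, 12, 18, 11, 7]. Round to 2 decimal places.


Differences: [1, -2, 2, -1, -2]
Squared errors: [1, 4, 4, 1, 4]
Sum of squared errors = 14
MSE = 14 / 5 = 2.80

2.80


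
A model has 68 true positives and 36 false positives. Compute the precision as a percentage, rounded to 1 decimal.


Precision = TP / (TP + FP) * 100
= 68 / (68 + 36)
= 68 / 104
= 0.6538
= 65.4%

65.4


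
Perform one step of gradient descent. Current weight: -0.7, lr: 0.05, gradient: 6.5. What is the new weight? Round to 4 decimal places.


w_new = w_old - lr * gradient
= -0.7 - 0.05 * 6.5
= -0.7 - (0.325)
= -1.0250

-1.0250


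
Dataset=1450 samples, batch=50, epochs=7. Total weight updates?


Iterations per epoch = 1450 / 50 = 29
Total updates = iterations_per_epoch * epochs
= 29 * 7
= 203

203


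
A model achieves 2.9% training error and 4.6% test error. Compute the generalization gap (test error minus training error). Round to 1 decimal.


Generalization gap = test_error - train_error
= 4.6 - 2.9
= 1.7%
A small gap suggests good generalization.

1.7


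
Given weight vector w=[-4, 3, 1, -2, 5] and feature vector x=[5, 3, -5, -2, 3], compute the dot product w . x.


Element-wise products:
-4 * 5 = -20
3 * 3 = 9
1 * -5 = -5
-2 * -2 = 4
5 * 3 = 15
Sum = -20 + 9 + -5 + 4 + 15
= 3

3


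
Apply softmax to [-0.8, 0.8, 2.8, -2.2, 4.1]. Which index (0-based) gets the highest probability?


Softmax is a monotonic transformation, so it preserves the argmax.
We need to find the index of the maximum logit.
Index 0: -0.8
Index 1: 0.8
Index 2: 2.8
Index 3: -2.2
Index 4: 4.1
Maximum logit = 4.1 at index 4

4


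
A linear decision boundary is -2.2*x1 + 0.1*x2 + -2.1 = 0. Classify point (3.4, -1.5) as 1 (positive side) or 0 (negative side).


Compute -2.2 * 3.4 + 0.1 * -1.5 + -2.1
= -7.48 + -0.15 + -2.1
= -9.73
Since -9.73 < 0, the point is on the negative side.

0


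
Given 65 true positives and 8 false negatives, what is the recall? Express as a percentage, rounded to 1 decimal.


Recall = TP / (TP + FN) * 100
= 65 / (65 + 8)
= 65 / 73
= 0.8904
= 89.0%

89.0


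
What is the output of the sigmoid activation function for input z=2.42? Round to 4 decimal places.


sigmoid(z) = 1 / (1 + exp(-z))
exp(-(2.42)) = exp(-2.42) = 0.0889
1 + 0.0889 = 1.0889
1 / 1.0889 = 0.9183

0.9183


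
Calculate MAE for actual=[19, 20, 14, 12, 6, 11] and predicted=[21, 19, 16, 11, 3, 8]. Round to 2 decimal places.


Absolute errors: [2, 1, 2, 1, 3, 3]
Sum of absolute errors = 12
MAE = 12 / 6 = 2.00

2.00


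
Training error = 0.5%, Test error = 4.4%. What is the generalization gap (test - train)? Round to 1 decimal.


Generalization gap = test_error - train_error
= 4.4 - 0.5
= 3.9%
A moderate gap.

3.9


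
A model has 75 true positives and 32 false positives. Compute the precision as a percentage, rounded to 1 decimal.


Precision = TP / (TP + FP) * 100
= 75 / (75 + 32)
= 75 / 107
= 0.7009
= 70.1%

70.1


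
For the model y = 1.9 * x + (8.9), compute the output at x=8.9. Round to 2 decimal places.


y = 1.9 * 8.9 + (8.9)
= 16.91 + (8.9)
= 25.81

25.81


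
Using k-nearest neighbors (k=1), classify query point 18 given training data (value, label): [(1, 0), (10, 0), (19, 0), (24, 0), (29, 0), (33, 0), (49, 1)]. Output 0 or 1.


Distances from query 18:
Point 19 (class 0): distance = 1
K=1 nearest neighbors: classes = [0]
Votes for class 1: 0 / 1
Majority vote => class 0

0


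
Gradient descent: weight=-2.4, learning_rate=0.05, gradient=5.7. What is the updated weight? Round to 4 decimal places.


w_new = w_old - lr * gradient
= -2.4 - 0.05 * 5.7
= -2.4 - (0.285)
= -2.6850

-2.6850


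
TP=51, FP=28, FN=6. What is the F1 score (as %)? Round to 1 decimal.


Precision = TP / (TP + FP) = 51 / 79 = 0.6456
Recall = TP / (TP + FN) = 51 / 57 = 0.8947
F1 = 2 * P * R / (P + R)
= 2 * 0.6456 * 0.8947 / (0.6456 + 0.8947)
= 1.1552 / 1.5403
= 0.75
As percentage: 75.0%

75.0


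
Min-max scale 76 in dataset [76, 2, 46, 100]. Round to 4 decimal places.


Min = 2, Max = 100
Range = 100 - 2 = 98
Scaled = (x - min) / (max - min)
= (76 - 2) / 98
= 74 / 98
= 0.7551

0.7551


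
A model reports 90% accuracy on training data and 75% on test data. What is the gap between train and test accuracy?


Gap = train_accuracy - test_accuracy
= 90 - 75
= 15%
This gap suggests the model is overfitting.

15


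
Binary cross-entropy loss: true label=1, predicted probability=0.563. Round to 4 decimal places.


For y=1: Loss = -log(p)
= -log(0.563)
= -(-0.5745)
= 0.5745

0.5745


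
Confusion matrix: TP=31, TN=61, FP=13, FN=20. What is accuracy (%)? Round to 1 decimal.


Accuracy = (TP + TN) / (TP + TN + FP + FN) * 100
= (31 + 61) / (31 + 61 + 13 + 20)
= 92 / 125
= 0.736
= 73.6%

73.6


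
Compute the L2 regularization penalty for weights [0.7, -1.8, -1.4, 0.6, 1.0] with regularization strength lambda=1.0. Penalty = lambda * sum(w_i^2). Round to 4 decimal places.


Squaring each weight:
0.7^2 = 0.49
(-1.8)^2 = 3.24
(-1.4)^2 = 1.96
0.6^2 = 0.36
1.0^2 = 1.0
Sum of squares = 7.05
Penalty = 1.0 * 7.05 = 7.0500

7.0500


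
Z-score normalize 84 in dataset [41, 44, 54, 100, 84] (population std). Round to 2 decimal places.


Mean = (41 + 44 + 54 + 100 + 84) / 5 = 64.6
Variance = sum((x_i - mean)^2) / n = 544.64
Std = sqrt(544.64) = 23.3375
Z = (x - mean) / std
= (84 - 64.6) / 23.3375
= 19.4 / 23.3375
= 0.83

0.83


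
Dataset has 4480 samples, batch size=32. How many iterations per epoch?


Iterations per epoch = dataset_size / batch_size
= 4480 / 32
= 140

140


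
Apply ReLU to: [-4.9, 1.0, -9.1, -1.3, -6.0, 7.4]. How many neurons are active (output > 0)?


ReLU(x) = max(0, x) for each element:
ReLU(-4.9) = 0
ReLU(1.0) = 1.0
ReLU(-9.1) = 0
ReLU(-1.3) = 0
ReLU(-6.0) = 0
ReLU(7.4) = 7.4
Active neurons (>0): 2

2


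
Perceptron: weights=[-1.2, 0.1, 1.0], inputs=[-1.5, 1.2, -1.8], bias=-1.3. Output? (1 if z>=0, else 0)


z = w . x + b
= -1.2*-1.5 + 0.1*1.2 + 1.0*-1.8 + -1.3
= 1.8 + 0.12 + -1.8 + -1.3
= 0.12 + -1.3
= -1.18
Since z = -1.18 < 0, output = 0

0


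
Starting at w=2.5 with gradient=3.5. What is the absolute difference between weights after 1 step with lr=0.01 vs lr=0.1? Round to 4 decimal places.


With lr=0.01: w_new = 2.5 - 0.01 * 3.5 = 2.465
With lr=0.1: w_new = 2.5 - 0.1 * 3.5 = 2.15
Absolute difference = |2.465 - 2.15|
= 0.3150

0.3150


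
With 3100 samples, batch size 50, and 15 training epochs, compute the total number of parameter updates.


Iterations per epoch = 3100 / 50 = 62
Total updates = iterations_per_epoch * epochs
= 62 * 15
= 930

930


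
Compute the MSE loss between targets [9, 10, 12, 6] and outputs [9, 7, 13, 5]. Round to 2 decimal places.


Differences: [0, 3, -1, 1]
Squared errors: [0, 9, 1, 1]
Sum of squared errors = 11
MSE = 11 / 4 = 2.75

2.75


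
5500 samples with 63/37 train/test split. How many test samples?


Train samples = 5500 * 63% = 3465
Test samples = 5500 - 3465
= 2035

2035


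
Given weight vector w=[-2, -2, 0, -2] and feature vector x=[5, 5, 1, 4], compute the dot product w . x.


Element-wise products:
-2 * 5 = -10
-2 * 5 = -10
0 * 1 = 0
-2 * 4 = -8
Sum = -10 + -10 + 0 + -8
= -28

-28


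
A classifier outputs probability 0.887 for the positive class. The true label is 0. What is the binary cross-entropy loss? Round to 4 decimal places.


For y=0: Loss = -log(1-p)
= -log(1 - 0.887)
= -log(0.113)
= -(-2.1804)
= 2.1804

2.1804


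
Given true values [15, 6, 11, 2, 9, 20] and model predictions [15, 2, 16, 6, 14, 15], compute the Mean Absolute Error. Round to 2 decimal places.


Absolute errors: [0, 4, 5, 4, 5, 5]
Sum of absolute errors = 23
MAE = 23 / 6 = 3.83

3.83


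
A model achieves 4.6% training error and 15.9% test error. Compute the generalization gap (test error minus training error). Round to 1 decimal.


Generalization gap = test_error - train_error
= 15.9 - 4.6
= 11.3%
A large gap suggests overfitting.

11.3


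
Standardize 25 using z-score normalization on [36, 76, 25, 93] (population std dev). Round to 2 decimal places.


Mean = (36 + 76 + 25 + 93) / 4 = 57.5
Variance = sum((x_i - mean)^2) / n = 780.25
Std = sqrt(780.25) = 27.933
Z = (x - mean) / std
= (25 - 57.5) / 27.933
= -32.5 / 27.933
= -1.16

-1.16


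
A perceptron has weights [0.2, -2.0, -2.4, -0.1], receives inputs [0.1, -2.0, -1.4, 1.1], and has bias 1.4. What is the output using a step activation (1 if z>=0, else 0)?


z = w . x + b
= 0.2*0.1 + -2.0*-2.0 + -2.4*-1.4 + -0.1*1.1 + 1.4
= 0.02 + 4.0 + 3.36 + -0.11 + 1.4
= 7.27 + 1.4
= 8.67
Since z = 8.67 >= 0, output = 1

1


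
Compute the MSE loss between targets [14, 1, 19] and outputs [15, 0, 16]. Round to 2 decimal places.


Differences: [-1, 1, 3]
Squared errors: [1, 1, 9]
Sum of squared errors = 11
MSE = 11 / 3 = 3.67

3.67


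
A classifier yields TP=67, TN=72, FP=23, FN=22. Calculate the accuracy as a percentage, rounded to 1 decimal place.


Accuracy = (TP + TN) / (TP + TN + FP + FN) * 100
= (67 + 72) / (67 + 72 + 23 + 22)
= 139 / 184
= 0.7554
= 75.5%

75.5


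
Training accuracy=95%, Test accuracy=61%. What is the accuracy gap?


Gap = train_accuracy - test_accuracy
= 95 - 61
= 34%
This large gap strongly indicates overfitting.

34


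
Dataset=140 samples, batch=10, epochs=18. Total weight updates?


Iterations per epoch = 140 / 10 = 14
Total updates = iterations_per_epoch * epochs
= 14 * 18
= 252

252


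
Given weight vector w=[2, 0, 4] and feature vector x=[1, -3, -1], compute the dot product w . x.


Element-wise products:
2 * 1 = 2
0 * -3 = 0
4 * -1 = -4
Sum = 2 + 0 + -4
= -2

-2


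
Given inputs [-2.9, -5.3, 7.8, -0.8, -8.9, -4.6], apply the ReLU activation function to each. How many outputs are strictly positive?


ReLU(x) = max(0, x) for each element:
ReLU(-2.9) = 0
ReLU(-5.3) = 0
ReLU(7.8) = 7.8
ReLU(-0.8) = 0
ReLU(-8.9) = 0
ReLU(-4.6) = 0
Active neurons (>0): 1

1


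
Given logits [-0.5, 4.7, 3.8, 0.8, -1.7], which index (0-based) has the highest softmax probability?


Softmax is a monotonic transformation, so it preserves the argmax.
We need to find the index of the maximum logit.
Index 0: -0.5
Index 1: 4.7
Index 2: 3.8
Index 3: 0.8
Index 4: -1.7
Maximum logit = 4.7 at index 1

1


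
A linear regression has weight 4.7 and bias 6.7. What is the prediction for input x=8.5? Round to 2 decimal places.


y = 4.7 * 8.5 + (6.7)
= 39.95 + (6.7)
= 46.65

46.65


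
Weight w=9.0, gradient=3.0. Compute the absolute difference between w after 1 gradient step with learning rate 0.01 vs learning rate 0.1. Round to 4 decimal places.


With lr=0.01: w_new = 9.0 - 0.01 * 3.0 = 8.97
With lr=0.1: w_new = 9.0 - 0.1 * 3.0 = 8.7
Absolute difference = |8.97 - 8.7|
= 0.2700

0.2700


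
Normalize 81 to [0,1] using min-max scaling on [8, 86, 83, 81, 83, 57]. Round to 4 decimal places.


Min = 8, Max = 86
Range = 86 - 8 = 78
Scaled = (x - min) / (max - min)
= (81 - 8) / 78
= 73 / 78
= 0.9359

0.9359


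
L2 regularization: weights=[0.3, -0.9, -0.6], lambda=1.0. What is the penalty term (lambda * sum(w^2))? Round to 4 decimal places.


Squaring each weight:
0.3^2 = 0.09
(-0.9)^2 = 0.81
(-0.6)^2 = 0.36
Sum of squares = 1.26
Penalty = 1.0 * 1.26 = 1.2600

1.2600


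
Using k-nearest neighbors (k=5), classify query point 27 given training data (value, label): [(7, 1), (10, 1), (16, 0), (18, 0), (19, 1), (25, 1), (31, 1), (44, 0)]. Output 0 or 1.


Distances from query 27:
Point 25 (class 1): distance = 2
Point 31 (class 1): distance = 4
Point 19 (class 1): distance = 8
Point 18 (class 0): distance = 9
Point 16 (class 0): distance = 11
K=5 nearest neighbors: classes = [1, 1, 1, 0, 0]
Votes for class 1: 3 / 5
Majority vote => class 1

1


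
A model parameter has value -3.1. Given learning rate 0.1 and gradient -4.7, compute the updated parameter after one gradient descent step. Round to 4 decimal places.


w_new = w_old - lr * gradient
= -3.1 - 0.1 * -4.7
= -3.1 - (-0.47)
= -2.6300

-2.6300


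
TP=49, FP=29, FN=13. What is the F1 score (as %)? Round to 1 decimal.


Precision = TP / (TP + FP) = 49 / 78 = 0.6282
Recall = TP / (TP + FN) = 49 / 62 = 0.7903
F1 = 2 * P * R / (P + R)
= 2 * 0.6282 * 0.7903 / (0.6282 + 0.7903)
= 0.993 / 1.4185
= 0.7
As percentage: 70.0%

70.0


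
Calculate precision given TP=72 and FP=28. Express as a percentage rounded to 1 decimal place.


Precision = TP / (TP + FP) * 100
= 72 / (72 + 28)
= 72 / 100
= 0.72
= 72.0%

72.0


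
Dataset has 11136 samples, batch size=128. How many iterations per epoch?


Iterations per epoch = dataset_size / batch_size
= 11136 / 128
= 87

87


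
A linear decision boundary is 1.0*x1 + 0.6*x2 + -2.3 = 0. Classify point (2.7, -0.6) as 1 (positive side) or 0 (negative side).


Compute 1.0 * 2.7 + 0.6 * -0.6 + -2.3
= 2.7 + -0.36 + -2.3
= 0.04
Since 0.04 >= 0, the point is on the positive side.

1


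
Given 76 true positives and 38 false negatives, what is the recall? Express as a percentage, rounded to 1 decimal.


Recall = TP / (TP + FN) * 100
= 76 / (76 + 38)
= 76 / 114
= 0.6667
= 66.7%

66.7


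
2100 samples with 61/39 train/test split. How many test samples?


Train samples = 2100 * 61% = 1281
Test samples = 2100 - 1281
= 819

819


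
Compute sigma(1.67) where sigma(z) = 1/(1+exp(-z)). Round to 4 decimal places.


sigmoid(z) = 1 / (1 + exp(-z))
exp(-(1.67)) = exp(-1.67) = 0.1882
1 + 0.1882 = 1.1882
1 / 1.1882 = 0.8416

0.8416


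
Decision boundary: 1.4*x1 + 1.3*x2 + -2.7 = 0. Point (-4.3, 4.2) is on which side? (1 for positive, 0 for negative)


Compute 1.4 * -4.3 + 1.3 * 4.2 + -2.7
= -6.02 + 5.46 + -2.7
= -3.26
Since -3.26 < 0, the point is on the negative side.

0


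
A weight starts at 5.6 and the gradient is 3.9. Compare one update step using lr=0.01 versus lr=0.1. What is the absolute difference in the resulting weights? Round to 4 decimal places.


With lr=0.01: w_new = 5.6 - 0.01 * 3.9 = 5.561
With lr=0.1: w_new = 5.6 - 0.1 * 3.9 = 5.21
Absolute difference = |5.561 - 5.21|
= 0.3510

0.3510


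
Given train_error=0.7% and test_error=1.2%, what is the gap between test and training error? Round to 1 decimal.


Generalization gap = test_error - train_error
= 1.2 - 0.7
= 0.5%
A small gap suggests good generalization.

0.5


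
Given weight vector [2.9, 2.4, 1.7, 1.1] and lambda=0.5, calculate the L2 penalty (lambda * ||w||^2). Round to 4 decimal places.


Squaring each weight:
2.9^2 = 8.41
2.4^2 = 5.76
1.7^2 = 2.89
1.1^2 = 1.21
Sum of squares = 18.27
Penalty = 0.5 * 18.27 = 9.1350

9.1350


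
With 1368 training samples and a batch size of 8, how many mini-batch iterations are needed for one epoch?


Iterations per epoch = dataset_size / batch_size
= 1368 / 8
= 171

171


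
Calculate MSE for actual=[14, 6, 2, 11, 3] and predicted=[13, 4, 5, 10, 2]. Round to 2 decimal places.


Differences: [1, 2, -3, 1, 1]
Squared errors: [1, 4, 9, 1, 1]
Sum of squared errors = 16
MSE = 16 / 5 = 3.20

3.20


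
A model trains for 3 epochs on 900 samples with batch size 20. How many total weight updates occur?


Iterations per epoch = 900 / 20 = 45
Total updates = iterations_per_epoch * epochs
= 45 * 3
= 135

135


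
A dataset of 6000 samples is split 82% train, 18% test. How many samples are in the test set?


Train samples = 6000 * 82% = 4920
Test samples = 6000 - 4920
= 1080

1080


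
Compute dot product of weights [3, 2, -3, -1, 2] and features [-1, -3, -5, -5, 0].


Element-wise products:
3 * -1 = -3
2 * -3 = -6
-3 * -5 = 15
-1 * -5 = 5
2 * 0 = 0
Sum = -3 + -6 + 15 + 5 + 0
= 11

11


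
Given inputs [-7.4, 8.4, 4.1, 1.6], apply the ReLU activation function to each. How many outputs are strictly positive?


ReLU(x) = max(0, x) for each element:
ReLU(-7.4) = 0
ReLU(8.4) = 8.4
ReLU(4.1) = 4.1
ReLU(1.6) = 1.6
Active neurons (>0): 3

3


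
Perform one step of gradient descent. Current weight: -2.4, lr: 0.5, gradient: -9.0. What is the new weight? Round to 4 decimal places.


w_new = w_old - lr * gradient
= -2.4 - 0.5 * -9.0
= -2.4 - (-4.5)
= 2.1000

2.1000


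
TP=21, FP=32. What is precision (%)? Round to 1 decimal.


Precision = TP / (TP + FP) * 100
= 21 / (21 + 32)
= 21 / 53
= 0.3962
= 39.6%

39.6


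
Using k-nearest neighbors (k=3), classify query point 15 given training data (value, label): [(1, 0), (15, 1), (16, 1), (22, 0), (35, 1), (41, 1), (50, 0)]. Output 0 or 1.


Distances from query 15:
Point 15 (class 1): distance = 0
Point 16 (class 1): distance = 1
Point 22 (class 0): distance = 7
K=3 nearest neighbors: classes = [1, 1, 0]
Votes for class 1: 2 / 3
Majority vote => class 1

1


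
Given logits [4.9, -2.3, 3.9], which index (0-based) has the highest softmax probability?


Softmax is a monotonic transformation, so it preserves the argmax.
We need to find the index of the maximum logit.
Index 0: 4.9
Index 1: -2.3
Index 2: 3.9
Maximum logit = 4.9 at index 0

0


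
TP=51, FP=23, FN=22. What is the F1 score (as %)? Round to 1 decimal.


Precision = TP / (TP + FP) = 51 / 74 = 0.6892
Recall = TP / (TP + FN) = 51 / 73 = 0.6986
F1 = 2 * P * R / (P + R)
= 2 * 0.6892 * 0.6986 / (0.6892 + 0.6986)
= 0.963 / 1.3878
= 0.6939
As percentage: 69.4%

69.4


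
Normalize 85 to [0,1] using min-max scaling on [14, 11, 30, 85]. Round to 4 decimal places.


Min = 11, Max = 85
Range = 85 - 11 = 74
Scaled = (x - min) / (max - min)
= (85 - 11) / 74
= 74 / 74
= 1.0000

1.0000


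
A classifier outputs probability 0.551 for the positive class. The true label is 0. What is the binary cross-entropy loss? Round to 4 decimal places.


For y=0: Loss = -log(1-p)
= -log(1 - 0.551)
= -log(0.449)
= -(-0.8007)
= 0.8007

0.8007


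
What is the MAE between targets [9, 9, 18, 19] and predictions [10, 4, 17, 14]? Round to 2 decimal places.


Absolute errors: [1, 5, 1, 5]
Sum of absolute errors = 12
MAE = 12 / 4 = 3.00

3.00


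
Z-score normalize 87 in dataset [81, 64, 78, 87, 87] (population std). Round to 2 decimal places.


Mean = (81 + 64 + 78 + 87 + 87) / 5 = 79.4
Variance = sum((x_i - mean)^2) / n = 71.44
Std = sqrt(71.44) = 8.4522
Z = (x - mean) / std
= (87 - 79.4) / 8.4522
= 7.6 / 8.4522
= 0.90

0.90


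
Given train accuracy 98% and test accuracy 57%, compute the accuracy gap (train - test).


Gap = train_accuracy - test_accuracy
= 98 - 57
= 41%
This large gap strongly indicates overfitting.

41


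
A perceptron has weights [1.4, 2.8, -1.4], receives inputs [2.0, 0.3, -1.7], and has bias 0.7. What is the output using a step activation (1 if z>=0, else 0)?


z = w . x + b
= 1.4*2.0 + 2.8*0.3 + -1.4*-1.7 + 0.7
= 2.8 + 0.84 + 2.38 + 0.7
= 6.02 + 0.7
= 6.72
Since z = 6.72 >= 0, output = 1

1


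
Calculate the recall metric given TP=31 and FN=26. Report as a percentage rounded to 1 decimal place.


Recall = TP / (TP + FN) * 100
= 31 / (31 + 26)
= 31 / 57
= 0.5439
= 54.4%

54.4


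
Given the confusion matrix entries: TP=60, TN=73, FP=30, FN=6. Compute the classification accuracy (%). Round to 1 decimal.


Accuracy = (TP + TN) / (TP + TN + FP + FN) * 100
= (60 + 73) / (60 + 73 + 30 + 6)
= 133 / 169
= 0.787
= 78.7%

78.7


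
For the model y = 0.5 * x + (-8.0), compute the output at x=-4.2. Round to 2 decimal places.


y = 0.5 * -4.2 + (-8.0)
= -2.1 + (-8.0)
= -10.10

-10.10


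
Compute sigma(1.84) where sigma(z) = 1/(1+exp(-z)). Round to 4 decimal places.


sigmoid(z) = 1 / (1 + exp(-z))
exp(-(1.84)) = exp(-1.84) = 0.1588
1 + 0.1588 = 1.1588
1 / 1.1588 = 0.8629

0.8629


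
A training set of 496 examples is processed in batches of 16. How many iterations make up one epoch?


Iterations per epoch = dataset_size / batch_size
= 496 / 16
= 31

31


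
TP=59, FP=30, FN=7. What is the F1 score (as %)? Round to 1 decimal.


Precision = TP / (TP + FP) = 59 / 89 = 0.6629
Recall = TP / (TP + FN) = 59 / 66 = 0.8939
F1 = 2 * P * R / (P + R)
= 2 * 0.6629 * 0.8939 / (0.6629 + 0.8939)
= 1.1852 / 1.5569
= 0.7613
As percentage: 76.1%

76.1


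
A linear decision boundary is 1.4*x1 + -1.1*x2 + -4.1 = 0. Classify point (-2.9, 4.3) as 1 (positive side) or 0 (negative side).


Compute 1.4 * -2.9 + -1.1 * 4.3 + -4.1
= -4.06 + -4.73 + -4.1
= -12.89
Since -12.89 < 0, the point is on the negative side.

0


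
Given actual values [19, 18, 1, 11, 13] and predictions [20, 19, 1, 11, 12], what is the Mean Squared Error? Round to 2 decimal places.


Differences: [-1, -1, 0, 0, 1]
Squared errors: [1, 1, 0, 0, 1]
Sum of squared errors = 3
MSE = 3 / 5 = 0.60

0.60


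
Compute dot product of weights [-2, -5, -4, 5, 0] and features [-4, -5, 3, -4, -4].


Element-wise products:
-2 * -4 = 8
-5 * -5 = 25
-4 * 3 = -12
5 * -4 = -20
0 * -4 = 0
Sum = 8 + 25 + -12 + -20 + 0
= 1

1


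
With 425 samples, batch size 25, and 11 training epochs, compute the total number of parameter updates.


Iterations per epoch = 425 / 25 = 17
Total updates = iterations_per_epoch * epochs
= 17 * 11
= 187

187


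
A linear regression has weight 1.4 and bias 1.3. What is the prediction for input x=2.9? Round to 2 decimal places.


y = 1.4 * 2.9 + (1.3)
= 4.06 + (1.3)
= 5.36

5.36


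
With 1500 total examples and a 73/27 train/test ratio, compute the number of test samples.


Train samples = 1500 * 73% = 1095
Test samples = 1500 - 1095
= 405

405


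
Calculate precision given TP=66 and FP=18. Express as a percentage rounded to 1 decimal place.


Precision = TP / (TP + FP) * 100
= 66 / (66 + 18)
= 66 / 84
= 0.7857
= 78.6%

78.6


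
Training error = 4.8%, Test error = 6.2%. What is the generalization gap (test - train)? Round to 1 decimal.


Generalization gap = test_error - train_error
= 6.2 - 4.8
= 1.4%
A small gap suggests good generalization.

1.4


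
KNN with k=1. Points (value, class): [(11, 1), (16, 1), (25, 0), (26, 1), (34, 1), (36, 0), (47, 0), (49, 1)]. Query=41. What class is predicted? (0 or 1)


Distances from query 41:
Point 36 (class 0): distance = 5
K=1 nearest neighbors: classes = [0]
Votes for class 1: 0 / 1
Majority vote => class 0

0


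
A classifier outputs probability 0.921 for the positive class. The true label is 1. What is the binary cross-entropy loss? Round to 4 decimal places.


For y=1: Loss = -log(p)
= -log(0.921)
= -(-0.0823)
= 0.0823

0.0823


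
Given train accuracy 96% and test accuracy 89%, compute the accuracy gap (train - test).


Gap = train_accuracy - test_accuracy
= 96 - 89
= 7%
This moderate gap may indicate mild overfitting.

7


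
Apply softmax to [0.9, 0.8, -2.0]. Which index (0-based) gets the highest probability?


Softmax is a monotonic transformation, so it preserves the argmax.
We need to find the index of the maximum logit.
Index 0: 0.9
Index 1: 0.8
Index 2: -2.0
Maximum logit = 0.9 at index 0

0


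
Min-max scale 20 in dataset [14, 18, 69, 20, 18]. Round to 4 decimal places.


Min = 14, Max = 69
Range = 69 - 14 = 55
Scaled = (x - min) / (max - min)
= (20 - 14) / 55
= 6 / 55
= 0.1091

0.1091


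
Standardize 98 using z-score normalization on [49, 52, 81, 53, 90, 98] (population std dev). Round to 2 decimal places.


Mean = (49 + 52 + 81 + 53 + 90 + 98) / 6 = 70.5
Variance = sum((x_i - mean)^2) / n = 392.9167
Std = sqrt(392.9167) = 19.8221
Z = (x - mean) / std
= (98 - 70.5) / 19.8221
= 27.5 / 19.8221
= 1.39

1.39


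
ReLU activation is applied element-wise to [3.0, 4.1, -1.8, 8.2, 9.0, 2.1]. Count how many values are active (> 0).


ReLU(x) = max(0, x) for each element:
ReLU(3.0) = 3.0
ReLU(4.1) = 4.1
ReLU(-1.8) = 0
ReLU(8.2) = 8.2
ReLU(9.0) = 9.0
ReLU(2.1) = 2.1
Active neurons (>0): 5

5


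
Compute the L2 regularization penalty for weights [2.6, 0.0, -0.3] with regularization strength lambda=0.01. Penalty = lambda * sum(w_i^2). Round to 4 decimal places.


Squaring each weight:
2.6^2 = 6.76
0.0^2 = 0.0
(-0.3)^2 = 0.09
Sum of squares = 6.85
Penalty = 0.01 * 6.85 = 0.0685

0.0685


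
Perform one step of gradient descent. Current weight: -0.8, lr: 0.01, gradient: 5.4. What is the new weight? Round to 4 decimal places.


w_new = w_old - lr * gradient
= -0.8 - 0.01 * 5.4
= -0.8 - (0.054)
= -0.8540

-0.8540


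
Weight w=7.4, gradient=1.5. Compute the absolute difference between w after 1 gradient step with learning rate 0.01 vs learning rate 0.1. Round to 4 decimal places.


With lr=0.01: w_new = 7.4 - 0.01 * 1.5 = 7.385
With lr=0.1: w_new = 7.4 - 0.1 * 1.5 = 7.25
Absolute difference = |7.385 - 7.25|
= 0.1350

0.1350


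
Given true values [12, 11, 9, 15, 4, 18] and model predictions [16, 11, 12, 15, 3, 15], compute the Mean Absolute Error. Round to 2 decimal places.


Absolute errors: [4, 0, 3, 0, 1, 3]
Sum of absolute errors = 11
MAE = 11 / 6 = 1.83

1.83


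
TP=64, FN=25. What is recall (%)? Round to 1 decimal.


Recall = TP / (TP + FN) * 100
= 64 / (64 + 25)
= 64 / 89
= 0.7191
= 71.9%

71.9


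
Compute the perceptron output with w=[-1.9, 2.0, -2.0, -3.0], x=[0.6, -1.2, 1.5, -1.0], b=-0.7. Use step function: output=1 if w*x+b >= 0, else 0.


z = w . x + b
= -1.9*0.6 + 2.0*-1.2 + -2.0*1.5 + -3.0*-1.0 + -0.7
= -1.14 + -2.4 + -3.0 + 3.0 + -0.7
= -3.54 + -0.7
= -4.24
Since z = -4.24 < 0, output = 0

0


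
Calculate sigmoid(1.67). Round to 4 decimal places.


sigmoid(z) = 1 / (1 + exp(-z))
exp(-(1.67)) = exp(-1.67) = 0.1882
1 + 0.1882 = 1.1882
1 / 1.1882 = 0.8416

0.8416


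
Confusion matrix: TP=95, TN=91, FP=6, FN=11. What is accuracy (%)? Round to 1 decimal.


Accuracy = (TP + TN) / (TP + TN + FP + FN) * 100
= (95 + 91) / (95 + 91 + 6 + 11)
= 186 / 203
= 0.9163
= 91.6%

91.6


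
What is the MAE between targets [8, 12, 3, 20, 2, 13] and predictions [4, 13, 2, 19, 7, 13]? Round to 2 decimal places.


Absolute errors: [4, 1, 1, 1, 5, 0]
Sum of absolute errors = 12
MAE = 12 / 6 = 2.00

2.00


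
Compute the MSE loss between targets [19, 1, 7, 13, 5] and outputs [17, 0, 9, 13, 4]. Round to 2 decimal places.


Differences: [2, 1, -2, 0, 1]
Squared errors: [4, 1, 4, 0, 1]
Sum of squared errors = 10
MSE = 10 / 5 = 2.00

2.00


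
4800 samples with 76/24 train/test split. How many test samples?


Train samples = 4800 * 76% = 3648
Test samples = 4800 - 3648
= 1152

1152


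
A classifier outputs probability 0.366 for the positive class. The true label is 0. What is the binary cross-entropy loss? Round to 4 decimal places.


For y=0: Loss = -log(1-p)
= -log(1 - 0.366)
= -log(0.634)
= -(-0.4557)
= 0.4557

0.4557


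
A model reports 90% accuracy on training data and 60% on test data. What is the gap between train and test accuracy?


Gap = train_accuracy - test_accuracy
= 90 - 60
= 30%
This large gap strongly indicates overfitting.

30


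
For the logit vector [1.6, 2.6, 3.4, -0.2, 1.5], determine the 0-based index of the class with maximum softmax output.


Softmax is a monotonic transformation, so it preserves the argmax.
We need to find the index of the maximum logit.
Index 0: 1.6
Index 1: 2.6
Index 2: 3.4
Index 3: -0.2
Index 4: 1.5
Maximum logit = 3.4 at index 2

2


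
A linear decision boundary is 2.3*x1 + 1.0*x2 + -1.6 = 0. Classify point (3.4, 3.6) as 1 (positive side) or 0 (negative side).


Compute 2.3 * 3.4 + 1.0 * 3.6 + -1.6
= 7.82 + 3.6 + -1.6
= 9.82
Since 9.82 >= 0, the point is on the positive side.

1


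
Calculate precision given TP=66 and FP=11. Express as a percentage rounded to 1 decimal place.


Precision = TP / (TP + FP) * 100
= 66 / (66 + 11)
= 66 / 77
= 0.8571
= 85.7%

85.7


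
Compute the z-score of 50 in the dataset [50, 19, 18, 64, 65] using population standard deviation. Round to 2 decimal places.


Mean = (50 + 19 + 18 + 64 + 65) / 5 = 43.2
Variance = sum((x_i - mean)^2) / n = 434.96
Std = sqrt(434.96) = 20.8557
Z = (x - mean) / std
= (50 - 43.2) / 20.8557
= 6.8 / 20.8557
= 0.33

0.33


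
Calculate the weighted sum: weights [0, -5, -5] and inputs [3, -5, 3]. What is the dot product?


Element-wise products:
0 * 3 = 0
-5 * -5 = 25
-5 * 3 = -15
Sum = 0 + 25 + -15
= 10

10


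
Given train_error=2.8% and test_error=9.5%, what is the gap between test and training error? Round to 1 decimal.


Generalization gap = test_error - train_error
= 9.5 - 2.8
= 6.7%
A moderate gap.

6.7


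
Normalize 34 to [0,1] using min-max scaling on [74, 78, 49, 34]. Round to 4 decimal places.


Min = 34, Max = 78
Range = 78 - 34 = 44
Scaled = (x - min) / (max - min)
= (34 - 34) / 44
= 0 / 44
= 0.0000

0.0000


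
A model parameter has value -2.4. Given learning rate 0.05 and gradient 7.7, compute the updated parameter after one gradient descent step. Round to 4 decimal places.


w_new = w_old - lr * gradient
= -2.4 - 0.05 * 7.7
= -2.4 - (0.385)
= -2.7850

-2.7850


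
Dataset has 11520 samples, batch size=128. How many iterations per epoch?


Iterations per epoch = dataset_size / batch_size
= 11520 / 128
= 90

90


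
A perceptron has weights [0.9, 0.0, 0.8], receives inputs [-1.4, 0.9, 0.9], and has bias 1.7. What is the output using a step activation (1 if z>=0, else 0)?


z = w . x + b
= 0.9*-1.4 + 0.0*0.9 + 0.8*0.9 + 1.7
= -1.26 + 0.0 + 0.72 + 1.7
= -0.54 + 1.7
= 1.16
Since z = 1.16 >= 0, output = 1

1


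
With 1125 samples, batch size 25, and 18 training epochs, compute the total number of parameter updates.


Iterations per epoch = 1125 / 25 = 45
Total updates = iterations_per_epoch * epochs
= 45 * 18
= 810

810


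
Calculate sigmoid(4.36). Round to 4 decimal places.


sigmoid(z) = 1 / (1 + exp(-z))
exp(-(4.36)) = exp(-4.36) = 0.0128
1 + 0.0128 = 1.0128
1 / 1.0128 = 0.9874

0.9874


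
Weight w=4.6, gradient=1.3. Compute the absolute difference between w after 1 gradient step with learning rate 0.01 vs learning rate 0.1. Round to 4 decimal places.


With lr=0.01: w_new = 4.6 - 0.01 * 1.3 = 4.587
With lr=0.1: w_new = 4.6 - 0.1 * 1.3 = 4.47
Absolute difference = |4.587 - 4.47|
= 0.1170

0.1170


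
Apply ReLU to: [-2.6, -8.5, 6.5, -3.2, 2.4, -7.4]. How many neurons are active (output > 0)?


ReLU(x) = max(0, x) for each element:
ReLU(-2.6) = 0
ReLU(-8.5) = 0
ReLU(6.5) = 6.5
ReLU(-3.2) = 0
ReLU(2.4) = 2.4
ReLU(-7.4) = 0
Active neurons (>0): 2

2
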